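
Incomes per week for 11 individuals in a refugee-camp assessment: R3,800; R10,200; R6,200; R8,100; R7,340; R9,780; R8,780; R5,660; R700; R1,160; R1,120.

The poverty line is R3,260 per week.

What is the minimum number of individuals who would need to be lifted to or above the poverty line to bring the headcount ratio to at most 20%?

Currently q = 3 of N = 11 are below the line (H = 0.273).
A headcount ratio of at most 20% allows at most ⌊0.20 × 11⌋ = 2 poor individuals.
So at least 3 − 2 = 1 must be lifted.

1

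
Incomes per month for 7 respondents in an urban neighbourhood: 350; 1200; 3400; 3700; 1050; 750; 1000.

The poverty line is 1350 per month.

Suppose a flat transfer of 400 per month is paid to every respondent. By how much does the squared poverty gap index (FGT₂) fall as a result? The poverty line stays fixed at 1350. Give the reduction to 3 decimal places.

0.094

Before: below the line — 350, 750, 1000, 1050, 1200; squared poverty gap index (FGT₂) = 0.12502.
After the 400 transfer: below the line — 750, 1150; squared poverty gap index (FGT₂) = 0.03135.
Reduction = 0.12502 − 0.03135 = 0.094.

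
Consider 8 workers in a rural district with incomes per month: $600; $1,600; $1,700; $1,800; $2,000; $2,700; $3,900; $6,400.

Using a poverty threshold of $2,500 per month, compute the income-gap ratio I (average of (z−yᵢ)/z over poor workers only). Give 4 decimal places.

Poor units: $600, $1,600, $1,700, $1,800, $2,000 (q = 5 of N = 8).
Shortfall ratios (z−y)/z: 0.7600, 0.3600, 0.3200, 0.2800, 0.2000; sum = 1.920000.
I averages over the q = 5 poor units only: 1.920000 / 5 = 0.3840.

0.3840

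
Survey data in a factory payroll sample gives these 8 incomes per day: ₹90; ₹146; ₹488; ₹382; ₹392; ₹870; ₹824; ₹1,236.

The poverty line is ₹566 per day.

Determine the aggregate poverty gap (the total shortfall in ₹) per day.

Below z: ₹90, ₹146, ₹382, ₹392, ₹488 (q = 5 of N = 8).
Individual gaps: 566−90 = 476; 566−146 = 420; 566−382 = 184; 566−392 = 174; 566−488 = 78.
Aggregate gap = ₹1,332.

₹1,332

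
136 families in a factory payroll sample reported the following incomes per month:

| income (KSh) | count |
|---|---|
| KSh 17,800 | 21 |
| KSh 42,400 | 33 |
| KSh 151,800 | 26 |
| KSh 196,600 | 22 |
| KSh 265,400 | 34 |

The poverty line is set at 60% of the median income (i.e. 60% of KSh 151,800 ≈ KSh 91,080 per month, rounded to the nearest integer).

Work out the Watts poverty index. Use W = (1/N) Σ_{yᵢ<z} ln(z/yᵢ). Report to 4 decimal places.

0.4376

Poor units: 21×KSh 17,800, 33×KSh 42,400 (q = 54 of N = 136).
Log shortfalls: ln(91080/17800) = 1.6325 (×21); ln(91080/42400) = 0.7646 (×33).
W = 59.514801 / 136 = 0.4376.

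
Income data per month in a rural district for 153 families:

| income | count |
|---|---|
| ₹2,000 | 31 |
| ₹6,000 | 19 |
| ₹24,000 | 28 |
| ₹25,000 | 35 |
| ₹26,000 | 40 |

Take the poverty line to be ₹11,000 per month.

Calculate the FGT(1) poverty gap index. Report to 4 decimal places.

0.2222

Incomes under z: 31×₹2,000, 19×₹6,000 (q = 50 of N = 153).
Gap ratios (z−y)/z: (11000−2000)/11000 = 0.8182 (×31); (11000−6000)/11000 = 0.4545 (×19).
Σ = 34.000000. Dividing by the full population N = 153 gives P₁ = 0.2222.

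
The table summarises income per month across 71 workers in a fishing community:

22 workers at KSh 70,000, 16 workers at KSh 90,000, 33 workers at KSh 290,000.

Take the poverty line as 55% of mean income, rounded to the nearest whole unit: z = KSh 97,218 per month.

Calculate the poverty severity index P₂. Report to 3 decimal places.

Incomes under z: 22×KSh 70,000, 16×KSh 90,000 (q = 38 of N = 71).
Shortfall ratios: (97218−70000)/97218 = 0.2800 (×22); (97218−90000)/97218 = 0.0742 (×16).
Squared: 0.0784 (×22); 0.0055 (×16).
Sum = 1.812613; P₂ = 1.812613 / 71 = 0.026.

0.026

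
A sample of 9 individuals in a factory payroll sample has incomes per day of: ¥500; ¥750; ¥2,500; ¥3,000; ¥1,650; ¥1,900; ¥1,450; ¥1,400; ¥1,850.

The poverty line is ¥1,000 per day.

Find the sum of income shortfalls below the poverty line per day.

¥750

Below the line: ¥500, ¥750 (q = 2 of N = 9).
Individual gaps: 1000−500 = 500; 1000−750 = 250.
Aggregate gap = ¥750.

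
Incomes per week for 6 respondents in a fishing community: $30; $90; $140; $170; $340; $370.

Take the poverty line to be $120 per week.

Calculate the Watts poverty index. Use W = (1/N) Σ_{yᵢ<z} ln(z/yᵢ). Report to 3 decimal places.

Poor units: $30, $90 (q = 2 of N = 6).
Log gaps: ln(120/30) = 1.3863; ln(120/90) = 0.2877.
W = 1.673976 / 6 = 0.279.

0.279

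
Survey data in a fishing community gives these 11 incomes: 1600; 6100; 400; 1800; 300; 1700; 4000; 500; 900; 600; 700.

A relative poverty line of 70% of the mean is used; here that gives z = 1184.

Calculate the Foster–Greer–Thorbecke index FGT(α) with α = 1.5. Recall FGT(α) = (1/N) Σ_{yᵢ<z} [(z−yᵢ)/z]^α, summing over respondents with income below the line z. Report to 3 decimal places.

0.213

Poor units: 300, 400, 500, 600, 700, 900 (q = 6 of N = 11).
Normalized shortfalls: (1184−300)/1184 = 0.7466; (1184−400)/1184 = 0.6622; (1184−500)/1184 = 0.5777; (1184−600)/1184 = 0.4932; (1184−700)/1184 = 0.4088; (1184−900)/1184 = 0.2399.
Raised to α = 1.5: 0.64514; 0.53882; 0.43909; 0.34641; 0.26136; 0.11748.
Sum = 2.348300; FGT(1.5) = 2.348300 / 11 = 0.213.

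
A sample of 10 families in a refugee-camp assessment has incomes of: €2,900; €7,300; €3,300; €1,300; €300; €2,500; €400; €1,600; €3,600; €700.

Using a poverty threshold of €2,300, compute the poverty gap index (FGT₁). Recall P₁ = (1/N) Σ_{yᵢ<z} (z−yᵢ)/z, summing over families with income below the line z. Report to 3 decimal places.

Poor units: €300, €400, €700, €1,300, €1,600 (q = 5 of N = 10).
Shortfall ratios: (2300−300)/2300 = 0.8696; (2300−400)/2300 = 0.8261; (2300−700)/2300 = 0.6957; (2300−1300)/2300 = 0.4348; (2300−1600)/2300 = 0.3043.
Σ = 3.130435. Dividing by the full population N = 10 gives P₁ = 0.313.

0.313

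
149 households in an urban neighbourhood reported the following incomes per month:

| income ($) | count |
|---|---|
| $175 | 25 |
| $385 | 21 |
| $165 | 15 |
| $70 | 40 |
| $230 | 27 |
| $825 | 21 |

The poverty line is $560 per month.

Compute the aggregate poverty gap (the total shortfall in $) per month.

$47,735

Incomes under z: 40×$70, 15×$165, 25×$175, 27×$230, 21×$385 (q = 128 of N = 149).
Individual gaps: 40×(560−70) = 19600; 15×(560−165) = 5925; 25×(560−175) = 9625; 27×(560−230) = 8910; 21×(560−385) = 3675.
Aggregate gap = $47,735.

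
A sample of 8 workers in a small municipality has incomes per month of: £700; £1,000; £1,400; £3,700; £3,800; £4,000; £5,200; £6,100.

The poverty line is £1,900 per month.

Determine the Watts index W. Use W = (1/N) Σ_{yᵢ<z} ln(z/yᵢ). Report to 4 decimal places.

0.2432

Below z: £700, £1,000, £1,400 (q = 3 of N = 8).
Log gaps: ln(1900/700) = 0.9985; ln(1900/1000) = 0.6419; ln(1900/1400) = 0.3054.
W = 1.945764 / 8 = 0.2432.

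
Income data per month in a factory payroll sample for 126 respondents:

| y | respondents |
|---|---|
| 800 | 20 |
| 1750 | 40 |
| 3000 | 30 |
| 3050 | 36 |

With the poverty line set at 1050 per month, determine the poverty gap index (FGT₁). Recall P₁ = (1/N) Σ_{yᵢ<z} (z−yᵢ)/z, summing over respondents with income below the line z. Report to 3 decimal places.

Below the line: 20×800 (q = 20 of N = 126).
Gap ratios (z−y)/z: (1050−800)/1050 = 0.2381 (×20).
Sum of shortfalls = 4.761905; P₁ averages over all N: 4.761905 / 126 = 0.038.

0.038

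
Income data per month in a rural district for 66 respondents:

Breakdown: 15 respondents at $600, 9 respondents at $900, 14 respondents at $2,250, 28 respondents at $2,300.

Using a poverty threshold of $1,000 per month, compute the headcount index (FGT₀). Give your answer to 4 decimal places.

0.3636

24 of the 66 respondents have income below $1,000.
H = 24/66 = 0.3636.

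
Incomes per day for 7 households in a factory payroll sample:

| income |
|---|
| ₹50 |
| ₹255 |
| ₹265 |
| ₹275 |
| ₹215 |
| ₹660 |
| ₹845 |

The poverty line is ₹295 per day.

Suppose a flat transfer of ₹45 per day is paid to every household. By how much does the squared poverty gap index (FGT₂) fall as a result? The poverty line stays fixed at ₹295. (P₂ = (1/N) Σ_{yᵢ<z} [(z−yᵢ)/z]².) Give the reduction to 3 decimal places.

Before: below the line — ₹50, ₹215, ₹255, ₹265, ₹275; squared poverty gap index (FGT₂) = 0.11380.
After the ₹45 transfer: below the line — ₹95, ₹260; squared poverty gap index (FGT₂) = 0.06767.
Reduction = 0.11380 − 0.06767 = 0.046.

0.046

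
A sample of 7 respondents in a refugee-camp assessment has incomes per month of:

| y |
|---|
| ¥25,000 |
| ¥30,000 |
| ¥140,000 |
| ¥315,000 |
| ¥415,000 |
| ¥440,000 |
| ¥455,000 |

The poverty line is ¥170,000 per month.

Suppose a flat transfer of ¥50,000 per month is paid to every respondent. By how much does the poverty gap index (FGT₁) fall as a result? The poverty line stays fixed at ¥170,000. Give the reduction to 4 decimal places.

Before: below the line — ¥25,000, ¥30,000, ¥140,000; poverty gap index (FGT₁) = 0.264706.
After the ¥50,000 transfer: below the line — ¥75,000, ¥80,000; poverty gap index (FGT₁) = 0.155462.
Reduction = 0.264706 − 0.155462 = 0.1092.

0.1092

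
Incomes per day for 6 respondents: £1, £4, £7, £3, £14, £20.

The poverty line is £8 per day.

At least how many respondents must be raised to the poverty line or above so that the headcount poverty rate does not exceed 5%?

4

Currently q = 4 of N = 6 are below the line (H = 0.667).
A headcount ratio of at most 5% allows at most ⌊0.05 × 6⌋ = 0 poor respondents.
So at least 4 − 0 = 4 must be lifted.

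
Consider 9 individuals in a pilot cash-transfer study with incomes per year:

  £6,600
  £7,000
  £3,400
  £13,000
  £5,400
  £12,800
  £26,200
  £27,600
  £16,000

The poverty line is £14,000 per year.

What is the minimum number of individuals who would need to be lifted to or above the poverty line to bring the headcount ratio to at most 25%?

Currently q = 6 of N = 9 are below the line (H = 0.667).
A headcount ratio of at most 25% allows at most ⌊0.25 × 9⌋ = 2 poor individuals.
So at least 6 − 2 = 4 must be lifted.

4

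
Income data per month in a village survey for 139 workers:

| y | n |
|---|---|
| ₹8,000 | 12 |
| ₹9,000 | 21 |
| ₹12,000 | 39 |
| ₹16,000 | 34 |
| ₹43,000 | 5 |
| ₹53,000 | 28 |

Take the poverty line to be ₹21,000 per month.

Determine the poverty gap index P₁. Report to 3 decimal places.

Poor units: 12×₹8,000, 21×₹9,000, 39×₹12,000, 34×₹16,000 (q = 106 of N = 139).
Shortfall ratios: (21000−8000)/21000 = 0.6190 (×12); (21000−9000)/21000 = 0.5714 (×21); (21000−12000)/21000 = 0.4286 (×39); (21000−16000)/21000 = 0.2381 (×34).
Sum of shortfalls = 44.238095; P₁ averages over all N: 44.238095 / 139 = 0.318.

0.318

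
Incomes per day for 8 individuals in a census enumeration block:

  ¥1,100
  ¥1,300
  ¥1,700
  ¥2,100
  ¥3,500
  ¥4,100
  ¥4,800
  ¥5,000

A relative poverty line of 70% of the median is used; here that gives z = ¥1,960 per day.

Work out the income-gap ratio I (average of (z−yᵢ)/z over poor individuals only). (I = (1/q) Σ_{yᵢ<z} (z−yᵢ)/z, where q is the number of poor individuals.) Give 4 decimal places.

0.3027

Below z: ¥1,100, ¥1,300, ¥1,700 (q = 3 of N = 8).
Shortfall ratios (z−y)/z: 0.4388, 0.3367, 0.1327; sum = 0.908163.
The income-gap ratio divides by q (the poor only): 0.908163 / 3 = 0.3027.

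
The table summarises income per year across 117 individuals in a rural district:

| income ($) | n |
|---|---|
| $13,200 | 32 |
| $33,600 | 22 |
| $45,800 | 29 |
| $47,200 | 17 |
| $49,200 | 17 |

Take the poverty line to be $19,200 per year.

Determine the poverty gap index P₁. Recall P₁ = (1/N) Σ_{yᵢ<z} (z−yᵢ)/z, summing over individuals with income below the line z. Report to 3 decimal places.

Poor units: 32×$13,200 (q = 32 of N = 117).
Gap ratios (z−y)/z: (19200−13200)/19200 = 0.3125 (×32).
Σ = 10.000000. Dividing by the full population N = 117 gives P₁ = 0.085.

0.085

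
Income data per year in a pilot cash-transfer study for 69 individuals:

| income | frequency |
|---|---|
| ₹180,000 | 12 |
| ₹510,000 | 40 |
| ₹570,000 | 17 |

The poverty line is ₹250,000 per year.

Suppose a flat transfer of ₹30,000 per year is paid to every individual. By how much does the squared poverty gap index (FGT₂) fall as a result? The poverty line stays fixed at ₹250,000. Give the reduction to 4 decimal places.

Before: below the line — 12×₹180,000; squared poverty gap index (FGT₂) = 0.013635.
After the ₹30,000 transfer: below the line — 12×₹210,000; squared poverty gap index (FGT₂) = 0.004452.
Reduction = 0.013635 − 0.004452 = 0.0092.

0.0092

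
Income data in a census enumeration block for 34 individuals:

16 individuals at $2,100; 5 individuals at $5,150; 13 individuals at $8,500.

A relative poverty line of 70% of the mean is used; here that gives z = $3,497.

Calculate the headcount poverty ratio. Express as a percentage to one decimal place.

47.1%

16 of the 34 individuals have income below $3,497.
H = 16/34 = 47.1%.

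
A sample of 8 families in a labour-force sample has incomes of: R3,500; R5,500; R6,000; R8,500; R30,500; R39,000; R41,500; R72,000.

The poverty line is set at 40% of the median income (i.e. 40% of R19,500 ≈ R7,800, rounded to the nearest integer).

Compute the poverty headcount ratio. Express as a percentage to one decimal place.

37.5%

3 of the 8 families have income below R7,800.
H = 3/8 = 37.5%.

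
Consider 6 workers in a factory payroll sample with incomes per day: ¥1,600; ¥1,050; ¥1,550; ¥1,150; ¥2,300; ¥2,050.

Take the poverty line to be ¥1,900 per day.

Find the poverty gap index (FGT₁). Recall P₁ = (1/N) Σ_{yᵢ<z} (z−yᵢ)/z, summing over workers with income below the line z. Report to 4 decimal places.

Below the line: ¥1,050, ¥1,150, ¥1,550, ¥1,600 (q = 4 of N = 6).
Gap ratios (z−y)/z: (1900−1050)/1900 = 0.4474; (1900−1150)/1900 = 0.3947; (1900−1550)/1900 = 0.1842; (1900−1600)/1900 = 0.1579.
Σ = 1.184211. Dividing by the full population N = 6 gives P₁ = 0.1974.

0.1974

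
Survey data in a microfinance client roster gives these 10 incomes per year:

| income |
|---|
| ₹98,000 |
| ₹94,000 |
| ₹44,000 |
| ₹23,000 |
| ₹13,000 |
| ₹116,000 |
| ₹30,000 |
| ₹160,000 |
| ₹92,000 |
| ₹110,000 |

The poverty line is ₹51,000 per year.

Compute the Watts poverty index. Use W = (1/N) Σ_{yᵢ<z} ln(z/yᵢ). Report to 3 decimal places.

Below the line: ₹13,000, ₹23,000, ₹30,000, ₹44,000 (q = 4 of N = 10).
Log shortfalls: ln(51000/13000) = 1.3669; ln(51000/23000) = 0.7963; ln(51000/30000) = 0.5306; ln(51000/44000) = 0.1476.
W = 2.841472 / 10 = 0.284.

0.284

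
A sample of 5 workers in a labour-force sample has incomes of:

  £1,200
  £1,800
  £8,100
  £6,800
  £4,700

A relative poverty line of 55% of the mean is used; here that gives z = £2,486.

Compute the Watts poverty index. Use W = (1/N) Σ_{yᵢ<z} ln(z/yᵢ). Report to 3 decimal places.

Below z: £1,200, £1,800 (q = 2 of N = 5).
ln(z/y) terms: ln(2486/1200) = 0.7284; ln(2486/1800) = 0.3229.
W = 1.051242 / 5 = 0.210.

0.210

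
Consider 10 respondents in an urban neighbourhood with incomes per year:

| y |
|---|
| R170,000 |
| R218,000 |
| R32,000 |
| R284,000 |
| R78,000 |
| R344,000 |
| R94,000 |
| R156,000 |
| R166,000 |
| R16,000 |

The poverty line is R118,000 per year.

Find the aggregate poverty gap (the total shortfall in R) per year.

R252,000

Incomes under z: R16,000, R32,000, R78,000, R94,000 (q = 4 of N = 10).
Individual gaps: 118000−16000 = 102000; 118000−32000 = 86000; 118000−78000 = 40000; 118000−94000 = 24000.
Aggregate gap = R252,000.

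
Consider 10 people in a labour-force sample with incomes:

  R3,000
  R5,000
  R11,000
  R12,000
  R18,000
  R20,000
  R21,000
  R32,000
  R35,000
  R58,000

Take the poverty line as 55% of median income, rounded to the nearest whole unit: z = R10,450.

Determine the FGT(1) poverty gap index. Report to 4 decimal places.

Incomes under z: R3,000, R5,000 (q = 2 of N = 10).
Shortfall ratios: (10450−3000)/10450 = 0.7129; (10450−5000)/10450 = 0.5215.
Σ = 1.234450. Dividing by the full population N = 10 gives P₁ = 0.1234.

0.1234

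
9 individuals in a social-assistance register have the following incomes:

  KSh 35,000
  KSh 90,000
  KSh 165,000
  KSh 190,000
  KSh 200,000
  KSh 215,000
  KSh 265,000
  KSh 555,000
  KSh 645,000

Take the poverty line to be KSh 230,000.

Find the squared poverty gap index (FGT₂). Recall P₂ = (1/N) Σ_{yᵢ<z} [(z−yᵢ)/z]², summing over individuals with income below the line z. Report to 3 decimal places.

0.136

Poor units: KSh 35,000, KSh 90,000, KSh 165,000, KSh 190,000, KSh 200,000, KSh 215,000 (q = 6 of N = 9).
Shortfall ratios: (230000−35000)/230000 = 0.8478; (230000−90000)/230000 = 0.6087; (230000−165000)/230000 = 0.2826; (230000−190000)/230000 = 0.1739; (230000−200000)/230000 = 0.1304; (230000−215000)/230000 = 0.0652.
Squared: 0.7188; 0.3705; 0.0799; 0.0302; 0.0170; 0.0043.
Sum = 1.220699; P₂ = 1.220699 / 9 = 0.136.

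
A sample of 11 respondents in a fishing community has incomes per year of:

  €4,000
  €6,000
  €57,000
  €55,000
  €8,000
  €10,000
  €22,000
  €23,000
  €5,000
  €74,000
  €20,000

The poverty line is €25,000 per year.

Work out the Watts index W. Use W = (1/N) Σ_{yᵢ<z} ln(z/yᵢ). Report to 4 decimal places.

0.6690

Below the line: €4,000, €5,000, €6,000, €8,000, €10,000, €20,000, €22,000, €23,000 (q = 8 of N = 11).
Log gaps: ln(25000/4000) = 1.8326; ln(25000/5000) = 1.6094; ln(25000/6000) = 1.4271; ln(25000/8000) = 1.1394; ln(25000/10000) = 0.9163; ln(25000/20000) = 0.2231; ln(25000/22000) = 0.1278; ln(25000/23000) = 0.0834.
W = 7.359219 / 11 = 0.6690.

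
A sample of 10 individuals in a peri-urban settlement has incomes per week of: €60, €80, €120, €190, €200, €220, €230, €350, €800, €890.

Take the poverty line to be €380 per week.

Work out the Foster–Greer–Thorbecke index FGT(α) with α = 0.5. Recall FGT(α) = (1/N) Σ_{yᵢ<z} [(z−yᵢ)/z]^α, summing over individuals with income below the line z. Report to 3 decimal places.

0.559

Below the line: €60, €80, €120, €190, €200, €220, €230, €350 (q = 8 of N = 10).
Normalized shortfalls: (380−60)/380 = 0.8421; (380−80)/380 = 0.7895; (380−120)/380 = 0.6842; (380−190)/380 = 0.5000; (380−200)/380 = 0.4737; (380−220)/380 = 0.4211; (380−230)/380 = 0.3947; (380−350)/380 = 0.0789.
Raised to α = 0.5: 0.91766; 0.88852; 0.82717; 0.70711; 0.68825; 0.64889; 0.62828; 0.28098.
Sum = 5.586853; FGT(0.5) = 5.586853 / 10 = 0.559.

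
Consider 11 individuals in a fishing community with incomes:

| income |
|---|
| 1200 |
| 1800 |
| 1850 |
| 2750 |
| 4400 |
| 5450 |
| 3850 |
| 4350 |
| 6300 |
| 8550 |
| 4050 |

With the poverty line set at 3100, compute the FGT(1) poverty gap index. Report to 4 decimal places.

0.1408

Incomes under z: 1200, 1800, 1850, 2750 (q = 4 of N = 11).
Normalized shortfalls: (3100−1200)/3100 = 0.6129; (3100−1800)/3100 = 0.4194; (3100−1850)/3100 = 0.4032; (3100−2750)/3100 = 0.1129.
Sum of shortfalls = 1.548387; P₁ averages over all N: 1.548387 / 11 = 0.1408.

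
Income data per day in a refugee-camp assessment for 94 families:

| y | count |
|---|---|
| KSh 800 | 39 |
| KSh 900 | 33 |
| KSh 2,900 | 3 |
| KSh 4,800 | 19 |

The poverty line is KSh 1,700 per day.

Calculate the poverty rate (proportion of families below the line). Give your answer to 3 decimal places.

72 of the 94 families have income below KSh 1,700.
H = 72/94 = 0.766.

0.766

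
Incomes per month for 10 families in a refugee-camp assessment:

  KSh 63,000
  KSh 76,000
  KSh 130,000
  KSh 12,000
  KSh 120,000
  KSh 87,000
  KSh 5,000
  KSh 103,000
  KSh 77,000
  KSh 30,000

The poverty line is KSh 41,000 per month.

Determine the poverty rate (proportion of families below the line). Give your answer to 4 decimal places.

3 of the 10 families have income below KSh 41,000.
H = 3/10 = 0.3000.

0.3000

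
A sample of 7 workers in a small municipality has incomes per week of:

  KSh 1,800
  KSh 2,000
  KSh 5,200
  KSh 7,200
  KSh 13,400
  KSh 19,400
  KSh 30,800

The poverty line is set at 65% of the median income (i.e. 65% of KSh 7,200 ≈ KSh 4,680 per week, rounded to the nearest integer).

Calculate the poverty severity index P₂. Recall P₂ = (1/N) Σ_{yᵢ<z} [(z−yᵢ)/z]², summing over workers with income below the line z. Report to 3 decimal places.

Below z: KSh 1,800, KSh 2,000 (q = 2 of N = 7).
Gap ratios (z−y)/z: (4680−1800)/4680 = 0.6154; (4680−2000)/4680 = 0.5726.
Squared: 0.3787; 0.3279.
Sum = 0.706626; P₂ = 0.706626 / 7 = 0.101.

0.101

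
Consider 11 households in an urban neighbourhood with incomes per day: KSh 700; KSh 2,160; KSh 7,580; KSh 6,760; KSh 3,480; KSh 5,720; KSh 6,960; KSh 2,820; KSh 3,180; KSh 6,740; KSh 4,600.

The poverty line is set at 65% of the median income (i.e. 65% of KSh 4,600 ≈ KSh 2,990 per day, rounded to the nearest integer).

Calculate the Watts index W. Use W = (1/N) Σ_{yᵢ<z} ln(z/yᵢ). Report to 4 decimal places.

0.1669

Poor units: KSh 700, KSh 2,160, KSh 2,820 (q = 3 of N = 11).
ln(z/y) terms: ln(2990/700) = 1.4519; ln(2990/2160) = 0.3252; ln(2990/2820) = 0.0585.
W = 1.835650 / 11 = 0.1669.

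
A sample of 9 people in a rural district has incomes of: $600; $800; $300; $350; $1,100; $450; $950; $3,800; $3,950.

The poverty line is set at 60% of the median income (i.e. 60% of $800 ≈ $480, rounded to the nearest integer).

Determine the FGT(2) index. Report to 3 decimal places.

0.024

Poor units: $300, $350, $450 (q = 3 of N = 9).
Gap ratios (z−y)/z: (480−300)/480 = 0.3750; (480−350)/480 = 0.2708; (480−450)/480 = 0.0625.
Squared: 0.1406; 0.0734; 0.0039.
Sum = 0.217882; P₂ = 0.217882 / 9 = 0.024.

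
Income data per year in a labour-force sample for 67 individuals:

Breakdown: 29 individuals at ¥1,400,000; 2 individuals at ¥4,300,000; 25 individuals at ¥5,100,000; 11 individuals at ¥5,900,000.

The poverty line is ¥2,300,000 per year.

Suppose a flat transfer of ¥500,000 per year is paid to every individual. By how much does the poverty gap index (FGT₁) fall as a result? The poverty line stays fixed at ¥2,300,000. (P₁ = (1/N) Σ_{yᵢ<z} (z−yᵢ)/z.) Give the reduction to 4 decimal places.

0.0941

Before: below the line — 29×¥1,400,000; poverty gap index (FGT₁) = 0.169371.
After the ¥500,000 transfer: below the line — 29×¥1,900,000; poverty gap index (FGT₁) = 0.075276.
Reduction = 0.169371 − 0.075276 = 0.0941.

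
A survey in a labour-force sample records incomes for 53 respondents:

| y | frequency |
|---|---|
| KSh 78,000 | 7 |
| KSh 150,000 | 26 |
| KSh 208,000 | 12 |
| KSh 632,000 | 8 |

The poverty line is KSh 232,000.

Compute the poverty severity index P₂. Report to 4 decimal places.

0.1219

Below z: 7×KSh 78,000, 26×KSh 150,000, 12×KSh 208,000 (q = 45 of N = 53).
Normalized shortfalls: (232000−78000)/232000 = 0.6638 (×7); (232000−150000)/232000 = 0.3534 (×26); (232000−208000)/232000 = 0.1034 (×12).
Squared: 0.4406 (×7); 0.1249 (×26); 0.0107 (×12).
Sum = 6.460835; P₂ = 6.460835 / 53 = 0.1219.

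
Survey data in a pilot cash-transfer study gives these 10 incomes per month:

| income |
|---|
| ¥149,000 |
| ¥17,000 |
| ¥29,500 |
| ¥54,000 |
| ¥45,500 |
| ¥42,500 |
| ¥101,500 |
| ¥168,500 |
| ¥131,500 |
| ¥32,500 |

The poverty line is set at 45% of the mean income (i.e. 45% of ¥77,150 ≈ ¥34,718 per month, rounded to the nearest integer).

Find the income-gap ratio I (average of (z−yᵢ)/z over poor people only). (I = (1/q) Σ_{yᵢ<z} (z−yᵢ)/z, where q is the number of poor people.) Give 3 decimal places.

0.242

Poor units: ¥17,000, ¥29,500, ¥32,500 (q = 3 of N = 10).
Shortfall ratios (z−y)/z: 0.5103, 0.1503, 0.0639; sum = 0.724523.
I averages over the q = 3 poor units only: 0.724523 / 3 = 0.242.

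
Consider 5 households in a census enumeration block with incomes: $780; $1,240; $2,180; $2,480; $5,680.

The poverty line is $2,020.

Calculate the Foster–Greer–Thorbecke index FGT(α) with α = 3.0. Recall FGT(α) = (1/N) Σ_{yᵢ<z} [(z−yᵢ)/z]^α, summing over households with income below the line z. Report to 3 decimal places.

Poor units: $780, $1,240 (q = 2 of N = 5).
Shortfall ratios: (2020−780)/2020 = 0.6139; (2020−1240)/2020 = 0.3861.
Raised to α = 3.0: 0.23132; 0.05757.
Sum = 0.288893; FGT(3.0) = 0.288893 / 5 = 0.058.

0.058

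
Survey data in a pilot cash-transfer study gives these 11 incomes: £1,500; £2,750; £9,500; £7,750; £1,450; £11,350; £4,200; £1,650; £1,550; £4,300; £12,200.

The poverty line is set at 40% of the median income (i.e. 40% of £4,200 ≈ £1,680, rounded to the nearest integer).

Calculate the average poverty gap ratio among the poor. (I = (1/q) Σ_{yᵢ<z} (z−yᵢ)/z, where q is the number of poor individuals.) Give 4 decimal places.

0.0848

Below z: £1,450, £1,500, £1,550, £1,650 (q = 4 of N = 11).
Relative gaps: 0.1369, 0.1071, 0.0774, 0.0179; sum = 0.339286.
I averages over the q = 4 poor units only: 0.339286 / 4 = 0.0848.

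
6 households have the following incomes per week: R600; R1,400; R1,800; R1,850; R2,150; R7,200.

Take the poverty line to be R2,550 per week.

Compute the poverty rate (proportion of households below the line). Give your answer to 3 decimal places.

5 of the 6 households have income below R2,550.
H = 5/6 = 0.833.

0.833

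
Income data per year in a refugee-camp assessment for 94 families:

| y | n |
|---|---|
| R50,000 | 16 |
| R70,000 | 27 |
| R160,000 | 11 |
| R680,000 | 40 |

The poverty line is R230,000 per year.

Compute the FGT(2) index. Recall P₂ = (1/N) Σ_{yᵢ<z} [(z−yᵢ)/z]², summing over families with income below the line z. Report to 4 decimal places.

0.2541

Below z: 16×R50,000, 27×R70,000, 11×R160,000 (q = 54 of N = 94).
Shortfall ratios: (230000−50000)/230000 = 0.7826 (×16); (230000−70000)/230000 = 0.6957 (×27); (230000−160000)/230000 = 0.3043 (×11).
Squared: 0.6125 (×16); 0.4839 (×27); 0.0926 (×11).
Sum = 23.884688; P₂ = 23.884688 / 94 = 0.2541.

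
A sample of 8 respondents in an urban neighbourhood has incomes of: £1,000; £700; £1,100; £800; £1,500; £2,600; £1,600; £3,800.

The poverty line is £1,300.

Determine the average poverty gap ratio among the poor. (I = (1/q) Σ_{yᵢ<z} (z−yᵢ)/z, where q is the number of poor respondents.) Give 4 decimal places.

0.3077

Below the line: £700, £800, £1,000, £1,100 (q = 4 of N = 8).
Shortfall ratios (z−y)/z: 0.4615, 0.3846, 0.2308, 0.1538; sum = 1.230769.
I averages over the q = 4 poor units only: 1.230769 / 4 = 0.3077.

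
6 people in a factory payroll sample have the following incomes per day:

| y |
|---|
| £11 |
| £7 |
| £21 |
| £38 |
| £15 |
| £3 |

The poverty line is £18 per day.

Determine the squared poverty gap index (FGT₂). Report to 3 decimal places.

Poor units: £3, £7, £11, £15 (q = 4 of N = 6).
Shortfall ratios: (18−3)/18 = 0.8333; (18−7)/18 = 0.6111; (18−11)/18 = 0.3889; (18−15)/18 = 0.1667.
Squared: 0.6944; 0.3735; 0.1512; 0.0278.
Sum = 1.246914; P₂ = 1.246914 / 6 = 0.208.

0.208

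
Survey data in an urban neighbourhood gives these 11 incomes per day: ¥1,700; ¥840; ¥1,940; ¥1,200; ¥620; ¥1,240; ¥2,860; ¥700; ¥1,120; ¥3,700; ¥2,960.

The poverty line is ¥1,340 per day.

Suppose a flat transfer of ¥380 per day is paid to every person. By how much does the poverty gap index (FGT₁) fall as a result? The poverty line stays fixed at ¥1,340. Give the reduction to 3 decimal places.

0.109

Before: below the line — ¥620, ¥700, ¥840, ¥1,120, ¥1,200, ¥1,240; poverty gap index (FGT₁) = 0.15739.
After the ¥380 transfer: below the line — ¥1,000, ¥1,080, ¥1,220; poverty gap index (FGT₁) = 0.04885.
Reduction = 0.15739 − 0.04885 = 0.109.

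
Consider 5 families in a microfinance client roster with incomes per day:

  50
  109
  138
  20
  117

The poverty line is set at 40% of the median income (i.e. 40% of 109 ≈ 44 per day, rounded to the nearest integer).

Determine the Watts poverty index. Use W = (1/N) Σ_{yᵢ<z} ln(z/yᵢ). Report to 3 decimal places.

0.158

Below the line: 20 (q = 1 of N = 5).
Log gaps: ln(44/20) = 0.7885.
W = 0.788457 / 5 = 0.158.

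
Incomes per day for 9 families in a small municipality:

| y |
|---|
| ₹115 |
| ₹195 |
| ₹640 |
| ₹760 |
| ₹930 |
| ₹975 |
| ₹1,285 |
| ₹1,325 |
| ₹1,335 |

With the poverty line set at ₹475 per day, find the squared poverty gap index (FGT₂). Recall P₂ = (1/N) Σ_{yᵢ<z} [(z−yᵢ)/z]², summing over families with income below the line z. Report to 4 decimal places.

Incomes under z: ₹115, ₹195 (q = 2 of N = 9).
Shortfall ratios: (475−115)/475 = 0.7579; (475−195)/475 = 0.5895.
Squared: 0.5744; 0.3475.
Sum = 0.921884; P₂ = 0.921884 / 9 = 0.1024.

0.1024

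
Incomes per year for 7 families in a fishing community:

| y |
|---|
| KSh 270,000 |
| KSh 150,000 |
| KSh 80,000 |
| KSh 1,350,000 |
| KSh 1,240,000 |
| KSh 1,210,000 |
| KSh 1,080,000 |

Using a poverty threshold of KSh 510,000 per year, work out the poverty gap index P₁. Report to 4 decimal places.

Below the line: KSh 80,000, KSh 150,000, KSh 270,000 (q = 3 of N = 7).
Relative gaps: (510000−80000)/510000 = 0.8431; (510000−150000)/510000 = 0.7059; (510000−270000)/510000 = 0.4706.
Sum of shortfalls = 2.019608; P₁ averages over all N: 2.019608 / 7 = 0.2885.

0.2885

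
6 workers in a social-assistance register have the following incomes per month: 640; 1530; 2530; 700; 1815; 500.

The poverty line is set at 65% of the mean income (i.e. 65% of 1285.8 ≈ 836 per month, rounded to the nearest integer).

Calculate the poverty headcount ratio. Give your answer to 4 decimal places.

0.5000

3 of the 6 workers have income below 836.
H = 3/6 = 0.5000.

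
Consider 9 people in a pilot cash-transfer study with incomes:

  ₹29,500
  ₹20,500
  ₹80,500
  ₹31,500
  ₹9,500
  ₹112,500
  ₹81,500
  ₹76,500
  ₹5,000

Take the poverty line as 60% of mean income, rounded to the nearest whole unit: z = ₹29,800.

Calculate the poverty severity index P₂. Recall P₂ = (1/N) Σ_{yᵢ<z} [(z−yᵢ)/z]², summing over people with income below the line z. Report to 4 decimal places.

Poor units: ₹5,000, ₹9,500, ₹20,500, ₹29,500 (q = 4 of N = 9).
Shortfall ratios: (29800−5000)/29800 = 0.8322; (29800−9500)/29800 = 0.6812; (29800−20500)/29800 = 0.3121; (29800−29500)/29800 = 0.0101.
Squared: 0.6926; 0.4640; 0.0974; 0.0001.
Sum = 1.254121; P₂ = 1.254121 / 9 = 0.1393.

0.1393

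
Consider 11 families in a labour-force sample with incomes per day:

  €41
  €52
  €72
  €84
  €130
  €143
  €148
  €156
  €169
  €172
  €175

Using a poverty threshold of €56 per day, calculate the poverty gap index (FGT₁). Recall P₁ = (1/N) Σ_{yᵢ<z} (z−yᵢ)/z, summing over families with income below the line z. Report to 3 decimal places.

Incomes under z: €41, €52 (q = 2 of N = 11).
Gap ratios (z−y)/z: (56−41)/56 = 0.2679; (56−52)/56 = 0.0714.
Sum of shortfalls = 0.339286; P₁ averages over all N: 0.339286 / 11 = 0.031.

0.031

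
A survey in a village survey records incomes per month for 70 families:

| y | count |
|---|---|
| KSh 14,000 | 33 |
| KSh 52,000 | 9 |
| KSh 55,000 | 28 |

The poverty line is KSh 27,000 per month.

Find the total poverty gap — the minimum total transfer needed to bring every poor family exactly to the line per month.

Below z: 33×KSh 14,000 (q = 33 of N = 70).
Individual gaps: 33×(27000−14000) = 429000.
Aggregate gap = KSh 429,000.

KSh 429,000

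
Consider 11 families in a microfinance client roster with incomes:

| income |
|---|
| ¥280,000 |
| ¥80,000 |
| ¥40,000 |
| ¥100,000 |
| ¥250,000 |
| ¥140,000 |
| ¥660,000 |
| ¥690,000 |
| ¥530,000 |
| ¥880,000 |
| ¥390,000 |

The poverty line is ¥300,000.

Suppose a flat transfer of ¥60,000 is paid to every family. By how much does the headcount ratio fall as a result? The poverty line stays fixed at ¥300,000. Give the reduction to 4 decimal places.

Before: below the line — ¥40,000, ¥80,000, ¥100,000, ¥140,000, ¥250,000, ¥280,000; headcount ratio = 0.545455.
After the ¥60,000 transfer: below the line — ¥100,000, ¥140,000, ¥160,000, ¥200,000; headcount ratio = 0.363636.
Reduction = 0.545455 − 0.363636 = 0.1818.

0.1818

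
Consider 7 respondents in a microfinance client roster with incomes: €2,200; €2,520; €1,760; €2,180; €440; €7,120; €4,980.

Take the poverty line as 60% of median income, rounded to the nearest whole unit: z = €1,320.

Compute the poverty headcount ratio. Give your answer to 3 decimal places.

1 of the 7 respondents have income below €1,320.
H = 1/7 = 0.143.

0.143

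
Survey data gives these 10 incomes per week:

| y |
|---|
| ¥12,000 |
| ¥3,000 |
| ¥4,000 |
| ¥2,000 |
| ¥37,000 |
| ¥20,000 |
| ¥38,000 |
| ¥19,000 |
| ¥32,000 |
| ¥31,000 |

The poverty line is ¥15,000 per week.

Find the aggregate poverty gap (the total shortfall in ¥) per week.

¥39,000

Below the line: ¥2,000, ¥3,000, ¥4,000, ¥12,000 (q = 4 of N = 10).
Individual gaps: 15000−2000 = 13000; 15000−3000 = 12000; 15000−4000 = 11000; 15000−12000 = 3000.
Aggregate gap = ¥39,000.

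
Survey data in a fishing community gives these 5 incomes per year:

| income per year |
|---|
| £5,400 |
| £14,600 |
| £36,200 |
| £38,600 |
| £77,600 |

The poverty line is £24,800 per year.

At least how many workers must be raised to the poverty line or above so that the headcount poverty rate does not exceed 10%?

2

2 of the 5 workers are poor, so H = 2/5 = 0.400.
A headcount ratio of at most 10% allows at most ⌊0.10 × 5⌋ = 0 poor workers.
So at least 2 − 0 = 2 must be lifted.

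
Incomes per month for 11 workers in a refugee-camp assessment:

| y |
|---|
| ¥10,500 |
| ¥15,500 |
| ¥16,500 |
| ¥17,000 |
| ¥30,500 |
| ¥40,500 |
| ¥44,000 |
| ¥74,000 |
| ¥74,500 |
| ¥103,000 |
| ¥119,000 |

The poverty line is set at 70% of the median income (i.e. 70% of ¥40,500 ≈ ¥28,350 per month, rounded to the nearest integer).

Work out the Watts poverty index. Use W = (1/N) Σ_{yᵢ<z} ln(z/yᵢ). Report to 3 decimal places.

0.241

Incomes under z: ¥10,500, ¥15,500, ¥16,500, ¥17,000 (q = 4 of N = 11).
Log gaps: ln(28350/10500) = 0.9933; ln(28350/15500) = 0.6038; ln(28350/16500) = 0.5413; ln(28350/17000) = 0.5114.
W = 2.649719 / 11 = 0.241.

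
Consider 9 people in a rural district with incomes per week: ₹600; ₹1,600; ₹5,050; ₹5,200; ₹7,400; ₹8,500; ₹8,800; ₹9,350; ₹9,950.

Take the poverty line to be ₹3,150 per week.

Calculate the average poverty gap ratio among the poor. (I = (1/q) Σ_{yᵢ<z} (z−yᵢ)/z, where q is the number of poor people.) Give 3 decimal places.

0.651

Poor units: ₹600, ₹1,600 (q = 2 of N = 9).
Shortfall ratios (z−y)/z: 0.8095, 0.4921; sum = 1.301587.
The income-gap ratio divides by q (the poor only): 1.301587 / 2 = 0.651.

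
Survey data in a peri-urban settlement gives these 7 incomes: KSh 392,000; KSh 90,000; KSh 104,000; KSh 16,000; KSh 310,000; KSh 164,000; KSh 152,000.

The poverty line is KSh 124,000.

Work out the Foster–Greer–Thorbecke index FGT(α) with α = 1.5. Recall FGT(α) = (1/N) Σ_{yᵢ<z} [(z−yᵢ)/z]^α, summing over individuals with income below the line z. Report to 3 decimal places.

Below z: KSh 16,000, KSh 90,000, KSh 104,000 (q = 3 of N = 7).
Relative gaps: (124000−16000)/124000 = 0.8710; (124000−90000)/124000 = 0.2742; (124000−104000)/124000 = 0.1613.
Raised to α = 1.5: 0.81284; 0.14358; 0.06478.
Sum = 1.021189; FGT(1.5) = 1.021189 / 7 = 0.146.

0.146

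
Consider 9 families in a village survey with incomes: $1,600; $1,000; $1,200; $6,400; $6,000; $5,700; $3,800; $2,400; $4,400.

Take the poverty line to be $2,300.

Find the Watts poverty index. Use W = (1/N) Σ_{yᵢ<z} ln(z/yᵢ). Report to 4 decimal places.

Incomes under z: $1,000, $1,200, $1,600 (q = 3 of N = 9).
Log gaps: ln(2300/1000) = 0.8329; ln(2300/1200) = 0.6506; ln(2300/1600) = 0.3629.
W = 1.846402 / 9 = 0.2052.

0.2052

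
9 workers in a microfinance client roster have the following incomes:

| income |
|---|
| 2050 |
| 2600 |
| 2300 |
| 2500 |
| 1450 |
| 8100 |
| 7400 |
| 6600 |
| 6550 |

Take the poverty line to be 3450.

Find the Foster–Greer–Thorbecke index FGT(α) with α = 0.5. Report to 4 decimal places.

Below z: 1450, 2050, 2300, 2500, 2600 (q = 5 of N = 9).
Normalized shortfalls: (3450−1450)/3450 = 0.5797; (3450−2050)/3450 = 0.4058; (3450−2300)/3450 = 0.3333; (3450−2500)/3450 = 0.2754; (3450−2600)/3450 = 0.2464.
Raised to α = 0.5: 0.76139; 0.63702; 0.57735; 0.52475; 0.49636.
Sum = 2.996873; FGT(0.5) = 2.996873 / 9 = 0.3330.

0.3330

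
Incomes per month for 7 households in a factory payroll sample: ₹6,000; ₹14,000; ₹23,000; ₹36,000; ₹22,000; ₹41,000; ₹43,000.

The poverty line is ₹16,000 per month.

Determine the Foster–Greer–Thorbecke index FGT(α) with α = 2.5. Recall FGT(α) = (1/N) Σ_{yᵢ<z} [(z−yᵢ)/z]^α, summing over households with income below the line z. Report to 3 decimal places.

0.045

Poor units: ₹6,000, ₹14,000 (q = 2 of N = 7).
Normalized shortfalls: (16000−6000)/16000 = 0.6250; (16000−14000)/16000 = 0.1250.
Raised to α = 2.5: 0.30882; 0.00552.
Sum = 0.314340; FGT(2.5) = 0.314340 / 7 = 0.045.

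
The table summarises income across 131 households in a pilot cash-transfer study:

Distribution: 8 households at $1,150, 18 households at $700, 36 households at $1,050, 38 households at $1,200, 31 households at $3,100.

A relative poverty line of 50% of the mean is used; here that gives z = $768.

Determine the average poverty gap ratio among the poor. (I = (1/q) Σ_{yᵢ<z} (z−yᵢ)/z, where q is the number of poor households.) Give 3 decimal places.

0.089

Incomes under z: 18×$700 (q = 18 of N = 131).
Shortfall ratios (z−y)/z: 0.0885 (×18); sum = 1.593750.
The income-gap ratio divides by q (the poor only): 1.593750 / 18 = 0.089.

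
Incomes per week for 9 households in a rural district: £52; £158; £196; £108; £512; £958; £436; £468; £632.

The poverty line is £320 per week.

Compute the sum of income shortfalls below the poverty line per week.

£766

Poor units: £52, £108, £158, £196 (q = 4 of N = 9).
Individual gaps: 320−52 = 268; 320−108 = 212; 320−158 = 162; 320−196 = 124.
Aggregate gap = £766.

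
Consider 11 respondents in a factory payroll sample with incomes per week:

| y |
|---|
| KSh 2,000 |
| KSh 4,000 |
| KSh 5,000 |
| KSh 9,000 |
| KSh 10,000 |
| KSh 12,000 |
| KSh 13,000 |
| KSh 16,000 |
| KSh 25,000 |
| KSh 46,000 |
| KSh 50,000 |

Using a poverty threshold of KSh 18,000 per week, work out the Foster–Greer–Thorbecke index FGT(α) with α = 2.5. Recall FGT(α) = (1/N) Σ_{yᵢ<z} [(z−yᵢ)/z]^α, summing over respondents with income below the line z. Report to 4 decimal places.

Poor units: KSh 2,000, KSh 4,000, KSh 5,000, KSh 9,000, KSh 10,000, KSh 12,000, KSh 13,000, KSh 16,000 (q = 8 of N = 11).
Normalized shortfalls: (18000−2000)/18000 = 0.8889; (18000−4000)/18000 = 0.7778; (18000−5000)/18000 = 0.7222; (18000−9000)/18000 = 0.5000; (18000−10000)/18000 = 0.4444; (18000−12000)/18000 = 0.3333; (18000−13000)/18000 = 0.2778; (18000−16000)/18000 = 0.1111.
Raised to α = 2.5: 0.74494; 0.53351; 0.44328; 0.17678; 0.13169; 0.06415; 0.04067; 0.00412.
Sum = 2.139116; FGT(2.5) = 2.139116 / 11 = 0.1945.

0.1945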